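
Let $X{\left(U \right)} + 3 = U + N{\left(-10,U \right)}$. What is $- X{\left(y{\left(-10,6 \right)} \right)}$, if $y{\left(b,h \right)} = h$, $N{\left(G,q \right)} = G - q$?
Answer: $13$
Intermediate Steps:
$X{\left(U \right)} = -13$ ($X{\left(U \right)} = -3 + \left(U - \left(10 + U\right)\right) = -3 - 10 = -13$)
$- X{\left(y{\left(-10,6 \right)} \right)} = \left(-1\right) \left(-13\right) = 13$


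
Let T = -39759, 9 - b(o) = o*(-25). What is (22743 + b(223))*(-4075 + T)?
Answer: -1241685718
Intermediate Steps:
b(o) = 9 + 25*o (b(o) = 9 - o*(-25) = 9 - (-25)*o = 9 + 25*o)
(22743 + b(223))*(-4075 + T) = (22743 + (9 + 25*223))*(-4075 - 39759) = (22743 + (9 + 5575))*(-43834) = (22743 + 5584)*(-43834) = 28327*(-43834) = -1241685718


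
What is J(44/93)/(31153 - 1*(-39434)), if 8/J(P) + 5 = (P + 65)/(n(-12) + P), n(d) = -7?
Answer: -1214/161008947 ≈ -7.5400e-6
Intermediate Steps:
J(P) = 8/(-5 + (65 + P)/(-7 + P)) (J(P) = 8/(-5 + (P + 65)/(-7 + P)) = 8/(-5 + (65 + P)/(-7 + P)))
J(44/93)/(31153 - 1*(-39434)) = (2*(7 - 44/93)/(-25 + 44/93))/(31153 - 1*(-39434)) = (2*(7 - 44/93)/(-25 + 44*(1/93)))/(31153 + 39434) = (2*(7 - 1*44/93)/(-25 + 44/93))/70587 = (2*(7 - 44/93)/(-2281/93))*(1/70587) = (2*(-93/2281)*(607/93))*(1/70587) = -1214/2281*1/70587 = -1214/161008947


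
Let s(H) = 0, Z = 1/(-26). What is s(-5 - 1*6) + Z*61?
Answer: -61/26 ≈ -2.3462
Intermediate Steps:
Z = -1/26 ≈ -0.038462
s(-5 - 1*6) + Z*61 = 0 - 1/26*61 = 0 - 61/26 = -61/26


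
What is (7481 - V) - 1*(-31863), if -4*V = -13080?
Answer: 36074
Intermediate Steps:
V = 3270 (V = -1/4*(-13080) = 3270)
(7481 - V) - 1*(-31863) = (7481 - 1*3270) - 1*(-31863) = (7481 - 3270) + 31863 = 4211 + 31863 = 36074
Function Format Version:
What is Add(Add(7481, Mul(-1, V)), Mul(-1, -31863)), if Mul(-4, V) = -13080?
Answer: 36074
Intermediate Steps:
V = 3270 (V = Mul(Rational(-1, 4), -13080) = 3270)
Add(Add(7481, Mul(-1, V)), Mul(-1, -31863)) = Add(Add(7481, Mul(-1, 3270)), Mul(-1, -31863)) = Add(Add(7481, -3270), 31863) = Add(4211, 31863) = 36074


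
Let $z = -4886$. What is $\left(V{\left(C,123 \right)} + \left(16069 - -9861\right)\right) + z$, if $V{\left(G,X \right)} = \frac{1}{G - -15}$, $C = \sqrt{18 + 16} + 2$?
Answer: $\frac{315661}{15} - \frac{\sqrt{34}}{255} \approx 21044.0$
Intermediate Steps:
$C = 2 + \sqrt{34}$ ($C = \sqrt{34} + 2 = 2 + \sqrt{34} \approx 7.8309$)
$V{\left(G,X \right)} = \frac{1}{15 + G}$ ($V{\left(G,X \right)} = \frac{1}{G + 15} = \frac{1}{15 + G}$)
$\left(V{\left(C,123 \right)} + \left(16069 - -9861\right)\right) + z = \left(\frac{1}{15 + \left(2 + \sqrt{34}\right)} + \left(16069 - -9861\right)\right) - 4886 = \left(\frac{1}{17 + \sqrt{34}} + \left(16069 + 9861\right)\right) - 4886 = \left(\frac{1}{17 + \sqrt{34}} + 25930\right) - 4886 = \left(25930 + \frac{1}{17 + \sqrt{34}}\right) - 4886 = 21044 + \frac{1}{17 + \sqrt{34}}$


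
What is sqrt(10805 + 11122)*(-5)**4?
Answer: 625*sqrt(21927) ≈ 92549.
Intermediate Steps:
sqrt(10805 + 11122)*(-5)**4 = sqrt(21927)*625 = 625*sqrt(21927)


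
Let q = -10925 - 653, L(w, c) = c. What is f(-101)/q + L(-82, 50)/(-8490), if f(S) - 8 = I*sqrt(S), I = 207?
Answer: -32341/4914861 - 207*I*sqrt(101)/11578 ≈ -0.0065802 - 0.17968*I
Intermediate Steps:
q = -11578
f(S) = 8 + 207*sqrt(S)
f(-101)/q + L(-82, 50)/(-8490) = (8 + 207*sqrt(-101))/(-11578) + 50/(-8490) = (8 + 207*(I*sqrt(101)))*(-1/11578) + 50*(-1/8490) = (8 + 207*I*sqrt(101))*(-1/11578) - 5/849 = (-4/5789 - 207*I*sqrt(101)/11578) - 5/849 = -32341/4914861 - 207*I*sqrt(101)/11578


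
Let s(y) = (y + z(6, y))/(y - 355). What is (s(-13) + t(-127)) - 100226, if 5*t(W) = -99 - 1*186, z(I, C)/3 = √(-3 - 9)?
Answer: -36904131/368 - 3*I*√3/184 ≈ -1.0028e+5 - 0.02824*I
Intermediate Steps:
z(I, C) = 6*I*√3 (z(I, C) = 3*√(-3 - 9) = 3*√(-12) = 3*(2*I*√3) = 6*I*√3)
s(y) = (y + 6*I*√3)/(-355 + y) (s(y) = (y + 6*I*√3)/(y - 355) = (y + 6*I*√3)/(-355 + y))
t(W) = -57 (t(W) = (-99 - 1*186)/5 = (-99 - 186)/5 = (⅕)*(-285) = -57)
(s(-13) + t(-127)) - 100226 = ((-13 + 6*I*√3)/(-355 - 13) - 57) - 100226 = ((-13 + 6*I*√3)/(-368) - 57) - 100226 = (-(-13 + 6*I*√3)/368 - 57) - 100226 = ((13/368 - 3*I*√3/184) - 57) - 100226 = (-20963/368 - 3*I*√3/184) - 100226 = -36904131/368 - 3*I*√3/184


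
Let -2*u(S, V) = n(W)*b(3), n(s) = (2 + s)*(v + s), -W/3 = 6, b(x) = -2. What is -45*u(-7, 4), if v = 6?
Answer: -8640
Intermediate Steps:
W = -18 (W = -3*6 = -18)
n(s) = (2 + s)*(6 + s)
u(S, V) = 192 (u(S, V) = -(12 + (-18)² + 8*(-18))*(-2)/2 = -(12 + 324 - 144)*(-2)/2 = -96*(-2) = -½*(-384) = 192)
-45*u(-7, 4) = -45*192 = -8640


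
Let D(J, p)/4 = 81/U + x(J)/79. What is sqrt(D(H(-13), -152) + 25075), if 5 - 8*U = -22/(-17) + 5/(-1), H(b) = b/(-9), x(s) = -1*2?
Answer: sqrt(216781936139)/2923 ≈ 159.29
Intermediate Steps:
x(s) = -2
H(b) = -b/9 (H(b) = b*(-1/9) = -b/9)
U = 37/34 (U = 5/8 - (-22/(-17) + 5/(-1))/8 = 5/8 - (-22*(-1/17) + 5*(-1))/8 = 5/8 - (22/17 - 5)/8 = 5/8 - 1/8*(-63/17) = 5/8 + 63/136 = 37/34 ≈ 1.0882)
D(J, p) = 869968/2923 (D(J, p) = 4*(81/(37/34) - 2/79) = 4*(81*(34/37) - 2*1/79) = 4*(2754/37 - 2/79) = 4*(217492/2923) = 869968/2923)
sqrt(D(H(-13), -152) + 25075) = sqrt(869968/2923 + 25075) = sqrt(74164193/2923) = sqrt(216781936139)/2923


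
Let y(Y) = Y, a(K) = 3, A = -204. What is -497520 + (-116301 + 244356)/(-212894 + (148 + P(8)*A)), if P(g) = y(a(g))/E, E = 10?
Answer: -529379830995/1064036 ≈ -4.9752e+5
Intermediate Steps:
P(g) = 3/10
-497520 + (-116301 + 244356)/(-212894 + (148 + P(8)*A)) = -497520 + (-116301 + 244356)/(-212894 + (148 + (3/10)*(-204))) = -497520 + 128055/(-212894 + (148 - 306/5)) = -497520 + 128055/(-212894 + 434/5) = -497520 + 128055/(-1064036/5) = -497520 + 128055*(-5/1064036) = -497520 - 640275/1064036 = -529379830995/1064036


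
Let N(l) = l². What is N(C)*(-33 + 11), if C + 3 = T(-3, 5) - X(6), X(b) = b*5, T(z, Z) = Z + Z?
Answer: -11638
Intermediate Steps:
T(z, Z) = 2*Z
X(b) = 5*b
C = -23 (C = -3 + (2*5 - 5*6) = -3 + (10 - 1*30) = -3 + (10 - 30) = -3 - 20 = -23)
N(C)*(-33 + 11) = (-23)²*(-33 + 11) = 529*(-22) = -11638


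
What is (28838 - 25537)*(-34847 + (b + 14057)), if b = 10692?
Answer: -33333498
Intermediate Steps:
(28838 - 25537)*(-34847 + (b + 14057)) = (28838 - 25537)*(-34847 + (10692 + 14057)) = 3301*(-34847 + 24749) = 3301*(-10098) = -33333498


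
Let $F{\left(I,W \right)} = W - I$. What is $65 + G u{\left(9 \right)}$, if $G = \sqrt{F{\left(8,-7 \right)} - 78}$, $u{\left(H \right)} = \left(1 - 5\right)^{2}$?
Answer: $65 + 16 i \sqrt{93} \approx 65.0 + 154.3 i$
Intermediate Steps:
$u{\left(H \right)} = 16$ ($u{\left(H \right)} = \left(-4\right)^{2} = 16$)
$G = i \sqrt{93}$ ($G = \sqrt{\left(-7 - 8\right) - 78} = \sqrt{-15 - 78} = \sqrt{-93} = i \sqrt{93} \approx 9.6436 i$)
$65 + G u{\left(9 \right)} = 65 + i \sqrt{93} \cdot 16 = 65 + 16 i \sqrt{93}$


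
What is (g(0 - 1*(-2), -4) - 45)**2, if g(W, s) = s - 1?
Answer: 2500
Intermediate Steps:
g(W, s) = -1 + s
(g(0 - 1*(-2), -4) - 45)**2 = ((-1 - 4) - 45)**2 = (-5 - 45)**2 = (-50)**2 = 2500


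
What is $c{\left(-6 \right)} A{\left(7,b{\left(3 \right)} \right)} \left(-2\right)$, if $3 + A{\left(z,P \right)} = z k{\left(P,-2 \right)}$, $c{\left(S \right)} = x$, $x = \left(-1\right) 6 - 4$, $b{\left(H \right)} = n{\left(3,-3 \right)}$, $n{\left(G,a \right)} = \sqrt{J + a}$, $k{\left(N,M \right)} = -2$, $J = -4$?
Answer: $-340$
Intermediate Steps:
$n{\left(G,a \right)} = \sqrt{-4 + a}$
$b{\left(H \right)} = i \sqrt{7}$ ($b{\left(H \right)} = \sqrt{-4 - 3} = \sqrt{-7} = i \sqrt{7}$)
$x = -10$ ($x = -6 - 4 = -10$)
$c{\left(S \right)} = -10$
$A{\left(z,P \right)} = -3 - 2 z$ ($A{\left(z,P \right)} = -3 + z \left(-2\right) = -3 - 2 z$)
$c{\left(-6 \right)} A{\left(7,b{\left(3 \right)} \right)} \left(-2\right) = - 10 \left(-3 - 14\right) \left(-2\right) = \left(-10\right) \left(-17\right) \left(-2\right) = 170 \left(-2\right) = -340$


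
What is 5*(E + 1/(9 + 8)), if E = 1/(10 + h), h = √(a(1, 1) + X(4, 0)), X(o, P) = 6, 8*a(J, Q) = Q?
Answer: 10555/12767 - 70*√2/751 ≈ 0.69492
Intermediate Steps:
a(J, Q) = Q/8
h = 7*√2/4 (h = √((⅛)*1 + 6) = √(⅛ + 6) = √(49/8) = 7*√2/4 ≈ 2.4749)
E = 1/(10 + 7*√2/4) ≈ 0.080161
5*(E + 1/(9 + 8)) = 5*((80/751 - 14*√2/751) + 1/(9 + 8)) = 5*((80/751 - 14*√2/751) + 1/17) = 5*(2111/12767 - 14*√2/751) = 10555/12767 - 70*√2/751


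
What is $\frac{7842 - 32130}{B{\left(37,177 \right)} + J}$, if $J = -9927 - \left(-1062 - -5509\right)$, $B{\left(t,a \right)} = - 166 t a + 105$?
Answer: $\frac{24288}{1101403} \approx 0.022052$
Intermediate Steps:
$B{\left(t,a \right)} = 105 - 166 a t$ ($B{\left(t,a \right)} = - 166 a t + 105 = 105 - 166 a t$)
$J = -14374$ ($J = -9927 - \left(-1062 + 5509\right) = -9927 - 4447 = -14374$)
$\frac{7842 - 32130}{B{\left(37,177 \right)} + J} = \frac{7842 - 32130}{\left(105 - 29382 \cdot 37\right) - 14374} = - \frac{24288}{\left(105 - 1087134\right) - 14374} = - \frac{24288}{-1087029 - 14374} = - \frac{24288}{-1101403} = \left(-24288\right) \left(- \frac{1}{1101403}\right) = \frac{24288}{1101403}$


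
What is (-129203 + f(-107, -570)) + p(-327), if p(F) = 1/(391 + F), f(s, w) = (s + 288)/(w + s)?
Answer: -5598118491/43328 ≈ -1.2920e+5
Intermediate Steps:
f(s, w) = (288 + s)/(s + w)
(-129203 + f(-107, -570)) + p(-327) = (-129203 + (288 - 107)/(-107 - 570)) + 1/(391 - 327) = (-129203 + 181/(-677)) + 1/64 = (-129203 - 1/677*181) + 1/64 = (-129203 - 181/677) + 1/64 = -87470612/677 + 1/64 = -5598118491/43328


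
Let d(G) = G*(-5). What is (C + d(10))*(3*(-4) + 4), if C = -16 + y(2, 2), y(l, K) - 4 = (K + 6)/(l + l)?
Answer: 480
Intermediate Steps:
d(G) = -5*G
y(l, K) = 4 + (6 + K)/(2*l) (y(l, K) = 4 + (K + 6)/(l + l) = 4 + (6 + K)/((2*l)) = 4 + (6 + K)*(1/(2*l)) = 4 + (6 + K)/(2*l))
C = -10 (C = -16 + (½)*(6 + 2 + 8*2)/2 = -16 + (½)*(½)*(6 + 2 + 16) = -16 + (½)*(½)*24 = -16 + 6 = -10)
(C + d(10))*(3*(-4) + 4) = (-10 - 5*10)*(3*(-4) + 4) = (-10 - 50)*(-12 + 4) = -60*(-8) = 480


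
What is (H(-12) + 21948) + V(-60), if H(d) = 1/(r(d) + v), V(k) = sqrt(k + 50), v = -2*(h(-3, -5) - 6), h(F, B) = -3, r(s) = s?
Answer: 131689/6 + I*sqrt(10) ≈ 21948.0 + 3.1623*I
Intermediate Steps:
v = 18 (v = -2*(-3 - 6) = -2*(-9) = 18)
V(k) = sqrt(50 + k)
H(d) = 1/(18 + d) (H(d) = 1/(d + 18) = 1/(18 + d))
(H(-12) + 21948) + V(-60) = (1/(18 - 12) + 21948) + sqrt(50 - 60) = (1/6 + 21948) + sqrt(-10) = (1/6 + 21948) + I*sqrt(10) = 131689/6 + I*sqrt(10)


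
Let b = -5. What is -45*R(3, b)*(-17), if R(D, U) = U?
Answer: -3825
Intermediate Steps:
-45*R(3, b)*(-17) = -45*(-5)*(-17) = 225*(-17) = -3825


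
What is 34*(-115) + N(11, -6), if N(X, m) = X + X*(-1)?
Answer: -3910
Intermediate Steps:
N(X, m) = 0 (N(X, m) = X - X = 0)
34*(-115) + N(11, -6) = 34*(-115) + 0 = -3910 + 0 = -3910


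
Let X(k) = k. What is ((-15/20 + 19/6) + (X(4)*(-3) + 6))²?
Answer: 1849/144 ≈ 12.840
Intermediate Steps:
((-15/20 + 19/6) + (X(4)*(-3) + 6))² = ((-15/20 + 19/6) + (4*(-3) + 6))² = ((-15*1/20 + 19*(⅙)) + (-12 + 6))² = ((-¾ + 19/6) - 6)² = (29/12 - 6)² = (-43/12)² = 1849/144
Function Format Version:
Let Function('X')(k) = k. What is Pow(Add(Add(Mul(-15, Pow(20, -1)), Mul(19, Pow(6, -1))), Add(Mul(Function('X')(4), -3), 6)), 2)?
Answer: Rational(1849, 144) ≈ 12.840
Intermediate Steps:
Pow(Add(Add(Mul(-15, Pow(20, -1)), Mul(19, Pow(6, -1))), Add(Mul(Function('X')(4), -3), 6)), 2) = Pow(Add(Add(Mul(-15, Pow(20, -1)), Mul(19, Pow(6, -1))), Add(Mul(4, -3), 6)), 2) = Pow(Add(Add(Mul(-15, Rational(1, 20)), Mul(19, Rational(1, 6))), Add(-12, 6)), 2) = Pow(Add(Add(Rational(-3, 4), Rational(19, 6)), -6), 2) = Pow(Add(Rational(29, 12), -6), 2) = Pow(Rational(-43, 12), 2) = Rational(1849, 144)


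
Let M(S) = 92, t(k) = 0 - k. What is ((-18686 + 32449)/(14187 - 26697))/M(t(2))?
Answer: -13763/1150920 ≈ -0.011958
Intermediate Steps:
t(k) = -k
((-18686 + 32449)/(14187 - 26697))/M(t(2)) = ((-18686 + 32449)/(14187 - 26697))/92 = (13763/(-12510))*(1/92) = (13763*(-1/12510))*(1/92) = -13763/12510*1/92 = -13763/1150920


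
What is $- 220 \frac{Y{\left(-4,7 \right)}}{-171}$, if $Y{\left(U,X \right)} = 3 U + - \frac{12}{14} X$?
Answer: $- \frac{440}{19} \approx -23.158$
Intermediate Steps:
$Y{\left(U,X \right)} = 3 U - \frac{6 X}{7}$ ($Y{\left(U,X \right)} = 3 U + \left(-12\right) \frac{1}{14} X = 3 U - \frac{6 X}{7}$)
$- 220 \frac{Y{\left(-4,7 \right)}}{-171} = - 220 \frac{3 \left(-4\right) - 6}{-171} = - 220 \left(-12 - 6\right) \left(- \frac{1}{171}\right) = - 220 \left(\left(-18\right) \left(- \frac{1}{171}\right)\right) = \left(-220\right) \frac{2}{19} = - \frac{440}{19}$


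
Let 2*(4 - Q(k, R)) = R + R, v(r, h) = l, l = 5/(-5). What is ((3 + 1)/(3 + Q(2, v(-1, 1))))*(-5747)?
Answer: -5747/2 ≈ -2873.5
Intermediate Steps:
l = -1 (l = 5*(-1/5) = -1)
v(r, h) = -1
Q(k, R) = 4 - R (Q(k, R) = 4 - (R + R)/2 = 4 - R)
((3 + 1)/(3 + Q(2, v(-1, 1))))*(-5747) = ((3 + 1)/(3 + (4 - 1*(-1))))*(-5747) = (4/(3 + (4 + 1)))*(-5747) = (4/(3 + 5))*(-5747) = (4/8)*(-5747) = (4*(1/8))*(-5747) = (1/2)*(-5747) = -5747/2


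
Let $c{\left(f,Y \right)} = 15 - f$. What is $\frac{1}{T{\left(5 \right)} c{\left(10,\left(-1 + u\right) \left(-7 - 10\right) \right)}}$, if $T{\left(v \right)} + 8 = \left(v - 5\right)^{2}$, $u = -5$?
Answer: $- \frac{1}{40} \approx -0.025$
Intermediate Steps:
$T{\left(v \right)} = -8 + \left(-5 + v\right)^{2}$ ($T{\left(v \right)} = -8 + \left(v - 5\right)^{2} = -8 + \left(-5 + v\right)^{2}$)
$\frac{1}{T{\left(5 \right)} c{\left(10,\left(-1 + u\right) \left(-7 - 10\right) \right)}} = \frac{1}{\left(-8 + \left(-5 + 5\right)^{2}\right) \left(15 - 10\right)} = \frac{1}{\left(-8 + 0^{2}\right) \left(15 - 10\right)} = \frac{1}{\left(-8 + 0\right) 5} = \frac{1}{\left(-8\right) 5} = \frac{1}{-40} = - \frac{1}{40}$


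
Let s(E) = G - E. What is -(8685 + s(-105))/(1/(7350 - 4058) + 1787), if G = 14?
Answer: -28982768/5882805 ≈ -4.9267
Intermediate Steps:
s(E) = 14 - E
-(8685 + s(-105))/(1/(7350 - 4058) + 1787) = -(8685 + (14 - 1*(-105)))/(1/(7350 - 4058) + 1787) = -(8685 + (14 + 105))/(1/3292 + 1787) = -(8685 + 119)/(1/3292 + 1787) = -8804/5882805/3292 = -8804*3292/5882805 = -1*28982768/5882805 = -28982768/5882805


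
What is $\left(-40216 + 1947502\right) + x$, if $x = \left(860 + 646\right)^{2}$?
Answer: $4175322$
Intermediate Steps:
$x = 2268036$ ($x = 1506^{2} = 2268036$)
$\left(-40216 + 1947502\right) + x = \left(-40216 + 1947502\right) + 2268036 = 1907286 + 2268036 = 4175322$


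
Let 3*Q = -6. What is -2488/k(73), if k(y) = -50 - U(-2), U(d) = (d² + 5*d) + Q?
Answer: 1244/21 ≈ 59.238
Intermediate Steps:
Q = -2 (Q = (⅓)*(-6) = -2)
U(d) = -2 + d² + 5*d (U(d) = (d² + 5*d) - 2 = -2 + d² + 5*d)
k(y) = -42 (k(y) = -50 - (-2 + (-2)² + 5*(-2)) = -50 - (-2 + 4 - 10) = -50 - 1*(-8) = -50 + 8 = -42)
-2488/k(73) = -2488/(-42) = -2488*(-1/42) = 1244/21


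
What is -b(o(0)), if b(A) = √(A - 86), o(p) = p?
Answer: -I*√86 ≈ -9.2736*I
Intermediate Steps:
b(A) = √(-86 + A)
-b(o(0)) = -√(-86 + 0) = -√(-86) = -I*√86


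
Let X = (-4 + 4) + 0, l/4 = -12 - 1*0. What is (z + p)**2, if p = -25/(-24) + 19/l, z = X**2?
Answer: 961/2304 ≈ 0.41710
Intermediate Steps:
l = -48 (l = 4*(-12 - 1*0) = 4*(-12 + 0) = 4*(-12) = -48)
X = 0 (X = 0 + 0 = 0)
z = 0 (z = 0**2 = 0)
p = 31/48 (p = -25/(-24) + 19/(-48) = -25*(-1/24) + 19*(-1/48) = 25/24 - 19/48 = 31/48 ≈ 0.64583)
(z + p)**2 = (0 + 31/48)**2 = (31/48)**2 = 961/2304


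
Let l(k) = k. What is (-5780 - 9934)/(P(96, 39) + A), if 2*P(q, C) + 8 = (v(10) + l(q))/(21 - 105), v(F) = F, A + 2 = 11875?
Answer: -1319976/996943 ≈ -1.3240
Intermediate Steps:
A = 11873 (A = -2 + 11875 = 11873)
P(q, C) = -341/84 - q/168 (P(q, C) = -4 + ((10 + q)/(21 - 105))/2 = -4 + ((10 + q)/(-84))/2 = -4 + ((10 + q)*(-1/84))/2 = -4 + (-5/42 - q/84)/2 = -4 + (-5/84 - q/168) = -341/84 - q/168)
(-5780 - 9934)/(P(96, 39) + A) = (-5780 - 9934)/((-341/84 - 1/168*96) + 11873) = -15714/((-341/84 - 4/7) + 11873) = -15714/(-389/84 + 11873) = -15714/996943/84 = -15714*84/996943 = -1319976/996943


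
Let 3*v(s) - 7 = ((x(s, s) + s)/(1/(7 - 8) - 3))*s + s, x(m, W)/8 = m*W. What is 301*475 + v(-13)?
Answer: 1733083/12 ≈ 1.4442e+5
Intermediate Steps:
x(m, W) = 8*W*m (x(m, W) = 8*(m*W) = 8*(W*m) = 8*W*m)
v(s) = 7/3 + s/3 + s*(-2*s² - s/4)/3 (v(s) = 7/3 + (((8*s*s + s)/(1/(7 - 8) - 3))*s + s)/3 = 7/3 + (((8*s² + s)/(1/(-1) - 3))*s + s)/3 = 7/3 + (((s + 8*s²)/(-1 - 3))*s + s)/3 = 7/3 + (((s + 8*s²)/(-4))*s + s)/3 = 7/3 + (((s + 8*s²)*(-¼))*s + s)/3 = 7/3 + ((-2*s² - s/4)*s + s)/3 = 7/3 + (s*(-2*s² - s/4) + s)/3 = 7/3 + (s + s*(-2*s² - s/4))/3 = 7/3 + (s/3 + s*(-2*s² - s/4)/3) = 7/3 + s/3 + s*(-2*s² - s/4)/3)
301*475 + v(-13) = 301*475 + (7/3 - ⅔*(-13)³ - 1/12*(-13)² + (⅓)*(-13)) = 142975 + (7/3 - ⅔*(-2197) - 1/12*169 - 13/3) = 142975 + (7/3 + 4394/3 - 169/12 - 13/3) = 142975 + 17383/12 = 1733083/12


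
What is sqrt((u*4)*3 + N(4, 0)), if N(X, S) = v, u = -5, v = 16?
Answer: 2*I*sqrt(11) ≈ 6.6332*I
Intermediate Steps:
N(X, S) = 16
sqrt((u*4)*3 + N(4, 0)) = sqrt(-5*4*3 + 16) = sqrt(-20*3 + 16) = sqrt(-60 + 16) = sqrt(-44) = 2*I*sqrt(11)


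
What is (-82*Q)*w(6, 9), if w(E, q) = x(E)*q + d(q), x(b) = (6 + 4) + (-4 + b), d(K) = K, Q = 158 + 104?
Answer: -2513628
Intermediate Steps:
Q = 262
x(b) = 6 + b (x(b) = 10 + (-4 + b) = 6 + b)
w(E, q) = q + q*(6 + E) (w(E, q) = (6 + E)*q + q = q*(6 + E) + q = q + q*(6 + E))
(-82*Q)*w(6, 9) = (-82*262)*(9*(7 + 6)) = (-1*21484)*(9*13) = -21484*117 = -2513628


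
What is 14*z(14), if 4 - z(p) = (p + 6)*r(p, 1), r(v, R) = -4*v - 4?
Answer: 16856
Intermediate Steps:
r(v, R) = -4 - 4*v
z(p) = 4 - (-4 - 4*p)*(6 + p) (z(p) = 4 - (p + 6)*(-4 - 4*p) = 4 - (6 + p)*(-4 - 4*p) = 4 - (-4 - 4*p)*(6 + p))
14*z(14) = 14*(28 + 4*14² + 28*14) = 14*(28 + 4*196 + 392) = 14*(28 + 784 + 392) = 14*1204 = 16856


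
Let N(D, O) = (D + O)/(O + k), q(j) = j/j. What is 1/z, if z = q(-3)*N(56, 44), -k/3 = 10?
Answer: 7/50 ≈ 0.14000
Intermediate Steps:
k = -30 (k = -3*10 = -30)
q(j) = 1
N(D, O) = (D + O)/(-30 + O) (N(D, O) = (D + O)/(O - 30) = (D + O)/(-30 + O))
z = 50/7 (z = 1*((56 + 44)/(-30 + 44)) = 1*(100/14) = 1*((1/14)*100) = 1*(50/7) = 50/7 ≈ 7.1429)
1/z = 1/(50/7) = 7/50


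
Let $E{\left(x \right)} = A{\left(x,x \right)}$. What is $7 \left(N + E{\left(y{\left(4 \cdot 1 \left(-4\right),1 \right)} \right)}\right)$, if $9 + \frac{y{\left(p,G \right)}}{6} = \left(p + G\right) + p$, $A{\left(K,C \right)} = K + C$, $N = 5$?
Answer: $-3325$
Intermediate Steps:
$A{\left(K,C \right)} = C + K$
$y{\left(p,G \right)} = -54 + 6 G + 12 p$ ($y{\left(p,G \right)} = -54 + 6 \left(\left(p + G\right) + p\right) = -54 + 6 \left(\left(G + p\right) + p\right) = -54 + 6 \left(G + 2 p\right) = -54 + \left(6 G + 12 p\right) = -54 + 6 G + 12 p$)
$E{\left(x \right)} = 2 x$ ($E{\left(x \right)} = x + x = 2 x$)
$7 \left(N + E{\left(y{\left(4 \cdot 1 \left(-4\right),1 \right)} \right)}\right) = 7 \left(5 + 2 \left(-54 + 6 \cdot 1 + 12 \cdot 4 \cdot 1 \left(-4\right)\right)\right) = 7 \left(5 + 2 \left(-54 + 6 + 12 \cdot 4 \left(-4\right)\right)\right) = 7 \left(5 + 2 \left(-54 + 6 + 12 \left(-16\right)\right)\right) = 7 \left(5 + 2 \left(-54 + 6 - 192\right)\right) = 7 \left(5 + 2 \left(-240\right)\right) = 7 \left(5 - 480\right) = 7 \left(-475\right) = -3325$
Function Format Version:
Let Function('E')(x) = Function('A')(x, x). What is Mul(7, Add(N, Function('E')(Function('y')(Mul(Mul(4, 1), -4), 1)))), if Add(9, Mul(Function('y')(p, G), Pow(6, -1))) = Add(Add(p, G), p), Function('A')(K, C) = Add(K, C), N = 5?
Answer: -3325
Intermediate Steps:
Function('A')(K, C) = Add(C, K)
Function('y')(p, G) = Add(-54, Mul(6, G), Mul(12, p)) (Function('y')(p, G) = Add(-54, Mul(6, Add(Add(p, G), p))) = Add(-54, Mul(6, Add(Add(G, p), p))) = Add(-54, Mul(6, Add(G, Mul(2, p)))) = Add(-54, Add(Mul(6, G), Mul(12, p))) = Add(-54, Mul(6, G), Mul(12, p)))
Function('E')(x) = Mul(2, x) (Function('E')(x) = Add(x, x) = Mul(2, x))
Mul(7, Add(N, Function('E')(Function('y')(Mul(Mul(4, 1), -4), 1)))) = Mul(7, Add(5, Mul(2, Add(-54, Mul(6, 1), Mul(12, Mul(Mul(4, 1), -4)))))) = Mul(7, Add(5, Mul(2, Add(-54, 6, Mul(12, Mul(4, -4)))))) = Mul(7, Add(5, Mul(2, Add(-54, 6, Mul(12, -16))))) = Mul(7, Add(5, Mul(2, Add(-54, 6, -192)))) = Mul(7, Add(5, Mul(2, -240))) = Mul(7, Add(5, -480)) = Mul(7, -475) = -3325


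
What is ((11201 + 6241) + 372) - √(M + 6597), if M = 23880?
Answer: 17814 - √30477 ≈ 17639.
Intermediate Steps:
((11201 + 6241) + 372) - √(M + 6597) = ((11201 + 6241) + 372) - √(23880 + 6597) = (17442 + 372) - √30477 = 17814 - √30477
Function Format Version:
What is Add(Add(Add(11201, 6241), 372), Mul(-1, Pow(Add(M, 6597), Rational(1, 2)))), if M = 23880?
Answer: Add(17814, Mul(-1, Pow(30477, Rational(1, 2)))) ≈ 17639.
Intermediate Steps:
Add(Add(Add(11201, 6241), 372), Mul(-1, Pow(Add(M, 6597), Rational(1, 2)))) = Add(Add(Add(11201, 6241), 372), Mul(-1, Pow(Add(23880, 6597), Rational(1, 2)))) = Add(Add(17442, 372), Mul(-1, Pow(30477, Rational(1, 2)))) = Add(17814, Mul(-1, Pow(30477, Rational(1, 2))))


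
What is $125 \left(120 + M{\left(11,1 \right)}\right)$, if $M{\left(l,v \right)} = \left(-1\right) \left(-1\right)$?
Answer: $15125$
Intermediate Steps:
$M{\left(l,v \right)} = 1$
$125 \left(120 + M{\left(11,1 \right)}\right) = 125 \left(120 + 1\right) = 125 \cdot 121 = 15125$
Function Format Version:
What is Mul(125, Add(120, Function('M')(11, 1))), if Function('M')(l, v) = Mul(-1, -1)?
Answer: 15125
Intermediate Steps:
Function('M')(l, v) = 1
Mul(125, Add(120, Function('M')(11, 1))) = Mul(125, Add(120, 1)) = Mul(125, 121) = 15125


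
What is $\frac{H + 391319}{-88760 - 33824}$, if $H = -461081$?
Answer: $\frac{453}{796} \approx 0.5691$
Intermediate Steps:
$\frac{H + 391319}{-88760 - 33824} = \frac{-461081 + 391319}{-88760 - 33824} = - \frac{69762}{-122584} = \left(-69762\right) \left(- \frac{1}{122584}\right) = \frac{453}{796}$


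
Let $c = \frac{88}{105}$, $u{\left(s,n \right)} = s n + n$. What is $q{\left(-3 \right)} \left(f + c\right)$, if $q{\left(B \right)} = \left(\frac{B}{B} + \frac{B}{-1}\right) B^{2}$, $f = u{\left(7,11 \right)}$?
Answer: $\frac{111936}{35} \approx 3198.2$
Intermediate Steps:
$u{\left(s,n \right)} = n + n s$ ($u{\left(s,n \right)} = n s + n = n + n s$)
$c = \frac{88}{105}$ ($c = 88 \cdot \frac{1}{105} = \frac{88}{105} \approx 0.83809$)
$f = 88$ ($f = 11 \left(1 + 7\right) = 11 \cdot 8 = 88$)
$q{\left(B \right)} = B^{2} \left(1 - B\right)$ ($q{\left(B \right)} = \left(1 + B \left(-1\right)\right) B^{2} = \left(1 - B\right) B^{2} = B^{2} \left(1 - B\right)$)
$q{\left(-3 \right)} \left(f + c\right) = \left(-3\right)^{2} \left(1 - -3\right) \left(88 + \frac{88}{105}\right) = 9 \left(1 + 3\right) \frac{9328}{105} = 9 \cdot 4 \cdot \frac{9328}{105} = 36 \cdot \frac{9328}{105} = \frac{111936}{35}$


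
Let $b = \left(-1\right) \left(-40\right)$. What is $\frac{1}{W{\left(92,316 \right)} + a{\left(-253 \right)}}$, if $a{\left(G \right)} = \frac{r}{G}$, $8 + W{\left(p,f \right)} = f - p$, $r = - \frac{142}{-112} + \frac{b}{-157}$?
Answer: $\frac{2224376}{480456309} \approx 0.0046297$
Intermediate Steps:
$b = 40$
$r = \frac{8907}{8792}$ ($r = - \frac{142}{-112} + \frac{40}{-157} = \left(-142\right) \left(- \frac{1}{112}\right) + 40 \left(- \frac{1}{157}\right) = \frac{71}{56} - \frac{40}{157} = \frac{8907}{8792} \approx 1.0131$)
$W{\left(p,f \right)} = -8 + f - p$ ($W{\left(p,f \right)} = -8 + \left(f - p\right) = -8 + f - p$)
$a{\left(G \right)} = \frac{8907}{8792 G}$
$\frac{1}{W{\left(92,316 \right)} + a{\left(-253 \right)}} = \frac{1}{\left(-8 + 316 - 92\right) + \frac{8907}{8792 \left(-253\right)}} = \frac{1}{\left(-8 + 316 - 92\right) + \frac{8907}{8792} \left(- \frac{1}{253}\right)} = \frac{1}{216 - \frac{8907}{2224376}} = \frac{1}{\frac{480456309}{2224376}} = \frac{2224376}{480456309}$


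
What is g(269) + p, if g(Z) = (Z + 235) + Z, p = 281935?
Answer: 282708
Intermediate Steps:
g(Z) = 235 + 2*Z (g(Z) = (235 + Z) + Z = 235 + 2*Z)
g(269) + p = (235 + 2*269) + 281935 = (235 + 538) + 281935 = 773 + 281935 = 282708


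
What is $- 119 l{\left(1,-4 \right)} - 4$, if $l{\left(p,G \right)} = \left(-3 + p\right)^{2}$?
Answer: $-480$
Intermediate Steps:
$- 119 l{\left(1,-4 \right)} - 4 = - 119 \left(-3 + 1\right)^{2} - 4 = - 119 \left(-2\right)^{2} - 4 = \left(-119\right) 4 - 4 = -476 - 4 = -480$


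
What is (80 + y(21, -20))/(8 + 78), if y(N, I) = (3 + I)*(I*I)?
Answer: -3360/43 ≈ -78.140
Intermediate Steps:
y(N, I) = I²*(3 + I) (y(N, I) = (3 + I)*I² = I²*(3 + I))
(80 + y(21, -20))/(8 + 78) = (80 + (-20)²*(3 - 20))/(8 + 78) = (80 + 400*(-17))/86 = (80 - 6800)*(1/86) = -6720*1/86 = -3360/43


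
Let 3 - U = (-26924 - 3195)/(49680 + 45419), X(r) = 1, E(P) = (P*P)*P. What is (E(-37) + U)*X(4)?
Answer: -4816734231/95099 ≈ -50650.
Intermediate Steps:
E(P) = P³ (E(P) = P²*P = P³)
U = 315416/95099 (U = 3 - (-26924 - 3195)/(49680 + 45419) = 3 - (-30119)/95099 = 3 - 1*(-30119/95099) = 3 + 30119/95099 = 315416/95099 ≈ 3.3167)
(E(-37) + U)*X(4) = ((-37)³ + 315416/95099)*1 = (-50653 + 315416/95099)*1 = -4816734231/95099*1 = -4816734231/95099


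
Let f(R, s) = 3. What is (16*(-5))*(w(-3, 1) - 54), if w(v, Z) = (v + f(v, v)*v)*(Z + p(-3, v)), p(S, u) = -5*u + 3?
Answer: 22560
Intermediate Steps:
p(S, u) = 3 - 5*u
w(v, Z) = 4*v*(3 + Z - 5*v) (w(v, Z) = (v + 3*v)*(Z + (3 - 5*v)) = (4*v)*(3 + Z - 5*v) = 4*v*(3 + Z - 5*v))
(16*(-5))*(w(-3, 1) - 54) = (16*(-5))*(4*(-3)*(3 + 1 - 5*(-3)) - 54) = -80*(4*(-3)*(3 + 1 + 15) - 54) = -80*(4*(-3)*19 - 54) = -80*(-228 - 54) = -80*(-282) = 22560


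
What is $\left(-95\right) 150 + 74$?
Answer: $-14176$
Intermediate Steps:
$\left(-95\right) 150 + 74 = -14250 + 74 = -14176$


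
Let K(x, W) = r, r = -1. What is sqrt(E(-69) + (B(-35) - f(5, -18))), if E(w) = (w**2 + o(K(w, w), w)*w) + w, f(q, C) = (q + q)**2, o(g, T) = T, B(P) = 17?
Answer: sqrt(9370) ≈ 96.799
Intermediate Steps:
K(x, W) = -1
f(q, C) = 4*q**2 (f(q, C) = (2*q)**2 = 4*q**2)
E(w) = w + 2*w**2 (E(w) = (w**2 + w*w) + w = (w**2 + w**2) + w = 2*w**2 + w = w + 2*w**2)
sqrt(E(-69) + (B(-35) - f(5, -18))) = sqrt(-69*(1 + 2*(-69)) + (17 - 4*5**2)) = sqrt(-69*(1 - 138) + (17 - 4*25)) = sqrt(-69*(-137) + (17 - 1*100)) = sqrt(9453 + (17 - 100)) = sqrt(9453 - 83) = sqrt(9370)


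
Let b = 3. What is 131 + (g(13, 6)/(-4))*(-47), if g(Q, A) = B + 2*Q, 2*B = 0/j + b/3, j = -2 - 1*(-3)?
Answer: 3539/8 ≈ 442.38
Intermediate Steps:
j = 1 (j = -2 + 3 = 1)
B = ½ (B = (0/1 + 3/3)/2 = (0*1 + 3*(⅓))/2 = (0 + 1)/2 = (½)*1 = ½ ≈ 0.50000)
g(Q, A) = ½ + 2*Q
131 + (g(13, 6)/(-4))*(-47) = 131 + ((½ + 2*13)/(-4))*(-47) = 131 + ((½ + 26)*(-¼))*(-47) = 131 + ((53/2)*(-¼))*(-47) = 131 - 53/8*(-47) = 131 + 2491/8 = 3539/8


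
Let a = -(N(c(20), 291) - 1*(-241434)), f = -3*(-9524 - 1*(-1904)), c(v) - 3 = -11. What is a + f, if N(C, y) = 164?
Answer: -218738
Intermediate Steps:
c(v) = -8 (c(v) = 3 - 11 = -8)
f = 22860 (f = -3*(-9524 + 1904) = -3*(-7620) = 22860)
a = -241598 (a = -(164 - 1*(-241434)) = -(164 + 241434) = -1*241598 = -241598)
a + f = -241598 + 22860 = -218738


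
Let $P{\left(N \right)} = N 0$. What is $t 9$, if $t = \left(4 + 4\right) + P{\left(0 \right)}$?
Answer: $72$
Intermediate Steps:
$P{\left(N \right)} = 0$
$t = 8$ ($t = \left(4 + 4\right) + 0 = 8 + 0 = 8$)
$t 9 = 8 \cdot 9 = 72$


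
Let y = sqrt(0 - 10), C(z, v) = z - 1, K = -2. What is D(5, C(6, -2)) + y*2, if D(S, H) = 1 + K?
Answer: -1 + 2*I*sqrt(10) ≈ -1.0 + 6.3246*I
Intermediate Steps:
C(z, v) = -1 + z
D(S, H) = -1 (D(S, H) = 1 - 2 = -1)
y = I*sqrt(10) (y = sqrt(-10) = I*sqrt(10) ≈ 3.1623*I)
D(5, C(6, -2)) + y*2 = -1 + (I*sqrt(10))*2 = -1 + 2*I*sqrt(10)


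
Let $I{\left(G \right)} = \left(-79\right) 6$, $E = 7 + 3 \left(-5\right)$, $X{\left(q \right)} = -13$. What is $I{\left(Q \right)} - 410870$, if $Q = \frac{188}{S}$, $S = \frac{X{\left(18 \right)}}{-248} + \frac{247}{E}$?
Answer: $-411344$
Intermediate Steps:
$E = -8$ ($E = 7 - 15 = -8$)
$S = - \frac{1911}{62}$ ($S = - \frac{13}{-248} + \frac{247}{-8} = \left(-13\right) \left(- \frac{1}{248}\right) + 247 \left(- \frac{1}{8}\right) = \frac{13}{248} - \frac{247}{8} = - \frac{1911}{62} \approx -30.823$)
$Q = - \frac{11656}{1911}$ ($Q = \frac{188}{- \frac{1911}{62}} = 188 \left(- \frac{62}{1911}\right) = - \frac{11656}{1911} \approx -6.0994$)
$I{\left(G \right)} = -474$
$I{\left(Q \right)} - 410870 = -474 - 410870 = -411344$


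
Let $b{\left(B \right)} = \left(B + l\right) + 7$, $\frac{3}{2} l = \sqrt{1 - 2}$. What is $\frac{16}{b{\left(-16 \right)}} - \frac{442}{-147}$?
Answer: $\frac{133474}{107751} - \frac{96 i}{733} \approx 1.2387 - 0.13097 i$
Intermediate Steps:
$l = \frac{2 i}{3}$ ($l = \frac{2 \sqrt{1 - 2}}{3} = \frac{2 \sqrt{-1}}{3} = \frac{2 i}{3} \approx 0.66667 i$)
$b{\left(B \right)} = 7 + B + \frac{2 i}{3}$ ($b{\left(B \right)} = \left(B + \frac{2 i}{3}\right) + 7 = 7 + B + \frac{2 i}{3}$)
$\frac{16}{b{\left(-16 \right)}} - \frac{442}{-147} = \frac{16}{7 - 16 + \frac{2 i}{3}} - \frac{442}{-147} = \frac{16}{-9 + \frac{2 i}{3}} - - \frac{442}{147} = 16 \frac{9 \left(-9 - \frac{2 i}{3}\right)}{733} + \frac{442}{147} = \frac{144 \left(-9 - \frac{2 i}{3}\right)}{733} + \frac{442}{147} = \frac{442}{147} + \frac{144 \left(-9 - \frac{2 i}{3}\right)}{733}$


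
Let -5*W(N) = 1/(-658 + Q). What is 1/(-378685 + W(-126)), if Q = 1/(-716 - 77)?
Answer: -2608975/987979697082 ≈ -2.6407e-6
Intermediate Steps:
Q = -1/793 (Q = 1/(-793) = -1/793 ≈ -0.0012610)
W(N) = 793/2608975 (W(N) = -1/(5*(-658 - 1/793)) = -1/(5*(-521795/793)) = -⅕*(-793/521795) = 793/2608975)
1/(-378685 + W(-126)) = 1/(-378685 + 793/2608975) = 1/(-987979697082/2608975) = -2608975/987979697082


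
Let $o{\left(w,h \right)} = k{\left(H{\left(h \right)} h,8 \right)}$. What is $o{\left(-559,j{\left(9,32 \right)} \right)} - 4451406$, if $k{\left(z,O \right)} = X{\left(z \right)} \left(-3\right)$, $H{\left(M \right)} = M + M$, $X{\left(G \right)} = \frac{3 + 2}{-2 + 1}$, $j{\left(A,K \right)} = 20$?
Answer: $-4451391$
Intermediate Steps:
$X{\left(G \right)} = -5$ ($X{\left(G \right)} = \frac{5}{-1} = 5 \left(-1\right) = -5$)
$H{\left(M \right)} = 2 M$
$k{\left(z,O \right)} = 15$ ($k{\left(z,O \right)} = \left(-5\right) \left(-3\right) = 15$)
$o{\left(w,h \right)} = 15$
$o{\left(-559,j{\left(9,32 \right)} \right)} - 4451406 = 15 - 4451406 = -4451391$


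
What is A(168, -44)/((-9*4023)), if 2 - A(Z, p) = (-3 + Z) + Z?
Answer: 331/36207 ≈ 0.0091419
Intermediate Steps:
A(Z, p) = 5 - 2*Z (A(Z, p) = 2 - ((-3 + Z) + Z) = 2 - (-3 + 2*Z) = 2 + (3 - 2*Z) = 5 - 2*Z)
A(168, -44)/((-9*4023)) = (5 - 2*168)/((-9*4023)) = (5 - 336)/(-36207) = -331*(-1/36207) = 331/36207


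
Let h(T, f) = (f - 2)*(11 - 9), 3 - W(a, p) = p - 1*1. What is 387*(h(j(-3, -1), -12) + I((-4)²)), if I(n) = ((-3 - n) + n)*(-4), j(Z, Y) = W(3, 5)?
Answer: -6192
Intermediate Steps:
W(a, p) = 4 - p (W(a, p) = 3 - (p - 1*1) = 3 - (p - 1) = 3 - (-1 + p) = 3 + (1 - p) = 4 - p)
j(Z, Y) = -1 (j(Z, Y) = 4 - 1*5 = 4 - 5 = -1)
I(n) = 12 (I(n) = -3*(-4) = 12)
h(T, f) = -4 + 2*f (h(T, f) = (-2 + f)*2 = -4 + 2*f)
387*(h(j(-3, -1), -12) + I((-4)²)) = 387*((-4 + 2*(-12)) + 12) = 387*((-4 - 24) + 12) = 387*(-28 + 12) = 387*(-16) = -6192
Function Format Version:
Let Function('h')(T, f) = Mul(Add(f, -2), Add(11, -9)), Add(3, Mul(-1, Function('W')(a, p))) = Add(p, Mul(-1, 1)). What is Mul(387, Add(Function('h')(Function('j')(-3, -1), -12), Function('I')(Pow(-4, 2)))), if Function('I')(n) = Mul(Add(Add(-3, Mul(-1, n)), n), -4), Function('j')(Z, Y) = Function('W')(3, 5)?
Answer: -6192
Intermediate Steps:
Function('W')(a, p) = Add(4, Mul(-1, p)) (Function('W')(a, p) = Add(3, Mul(-1, Add(p, Mul(-1, 1)))) = Add(3, Mul(-1, Add(p, -1))) = Add(3, Mul(-1, Add(-1, p))) = Add(3, Add(1, Mul(-1, p))) = Add(4, Mul(-1, p)))
Function('j')(Z, Y) = -1 (Function('j')(Z, Y) = Add(4, Mul(-1, 5)) = Add(4, -5) = -1)
Function('I')(n) = 12 (Function('I')(n) = Mul(-3, -4) = 12)
Function('h')(T, f) = Add(-4, Mul(2, f)) (Function('h')(T, f) = Mul(Add(-2, f), 2) = Add(-4, Mul(2, f)))
Mul(387, Add(Function('h')(Function('j')(-3, -1), -12), Function('I')(Pow(-4, 2)))) = Mul(387, Add(Add(-4, Mul(2, -12)), 12)) = Mul(387, Add(Add(-4, -24), 12)) = Mul(387, Add(-28, 12)) = Mul(387, -16) = -6192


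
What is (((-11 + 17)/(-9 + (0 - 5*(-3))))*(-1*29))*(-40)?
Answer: 1160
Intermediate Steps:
(((-11 + 17)/(-9 + (0 - 5*(-3))))*(-1*29))*(-40) = ((6/(-9 + (0 + 15)))*(-29))*(-40) = ((6/(-9 + 15))*(-29))*(-40) = ((6/6)*(-29))*(-40) = ((6*(⅙))*(-29))*(-40) = (1*(-29))*(-40) = -29*(-40) = 1160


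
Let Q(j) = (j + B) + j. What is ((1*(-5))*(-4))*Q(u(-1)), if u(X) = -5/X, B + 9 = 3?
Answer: 80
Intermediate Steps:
B = -6 (B = -9 + 3 = -6)
Q(j) = -6 + 2*j (Q(j) = (j - 6) + j = (-6 + j) + j = -6 + 2*j)
((1*(-5))*(-4))*Q(u(-1)) = ((1*(-5))*(-4))*(-6 + 2*(-5/(-1))) = (-5*(-4))*(-6 + 2*(-5*(-1))) = 20*(-6 + 2*5) = 20*(-6 + 10) = 20*4 = 80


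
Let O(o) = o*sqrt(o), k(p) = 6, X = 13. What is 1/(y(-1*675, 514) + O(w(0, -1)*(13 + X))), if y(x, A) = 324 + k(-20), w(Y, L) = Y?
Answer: 1/330 ≈ 0.0030303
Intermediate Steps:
O(o) = o**(3/2)
y(x, A) = 330 (y(x, A) = 324 + 6 = 330)
1/(y(-1*675, 514) + O(w(0, -1)*(13 + X))) = 1/(330 + (0*(13 + 13))**(3/2)) = 1/(330 + (0*26)**(3/2)) = 1/(330 + 0**(3/2)) = 1/(330 + 0) = 1/330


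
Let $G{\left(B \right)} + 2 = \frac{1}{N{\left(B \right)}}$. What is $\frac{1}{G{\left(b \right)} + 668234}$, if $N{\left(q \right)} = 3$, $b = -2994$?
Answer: $\frac{3}{2004697} \approx 1.4965 \cdot 10^{-6}$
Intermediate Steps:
$G{\left(B \right)} = - \frac{5}{3}$ ($G{\left(B \right)} = -2 + \frac{1}{3} = - \frac{5}{3}$)
$\frac{1}{G{\left(b \right)} + 668234} = \frac{1}{- \frac{5}{3} + 668234} = \frac{1}{\frac{2004697}{3}} = \frac{3}{2004697}$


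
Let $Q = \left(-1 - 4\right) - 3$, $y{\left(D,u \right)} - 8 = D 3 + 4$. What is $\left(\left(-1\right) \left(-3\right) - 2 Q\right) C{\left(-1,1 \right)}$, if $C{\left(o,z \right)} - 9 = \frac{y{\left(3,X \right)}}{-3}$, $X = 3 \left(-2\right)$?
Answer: $38$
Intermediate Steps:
$X = -6$
$y{\left(D,u \right)} = 12 + 3 D$ ($y{\left(D,u \right)} = 8 + \left(D 3 + 4\right) = 8 + \left(3 D + 4\right) = 8 + \left(4 + 3 D\right) = 12 + 3 D$)
$Q = -8$ ($Q = -5 - 3 = -8$)
$C{\left(o,z \right)} = 2$ ($C{\left(o,z \right)} = 9 + \frac{12 + 3 \cdot 3}{-3} = 9 + \left(12 + 9\right) \left(- \frac{1}{3}\right) = 9 + 21 \left(- \frac{1}{3}\right) = 9 - 7 = 2$)
$\left(\left(-1\right) \left(-3\right) - 2 Q\right) C{\left(-1,1 \right)} = \left(\left(-1\right) \left(-3\right) - -16\right) 2 = \left(3 + 16\right) 2 = 19 \cdot 2 = 38$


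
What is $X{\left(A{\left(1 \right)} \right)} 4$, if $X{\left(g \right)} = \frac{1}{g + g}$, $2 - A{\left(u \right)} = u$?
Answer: $2$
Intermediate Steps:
$A{\left(u \right)} = 2 - u$
$X{\left(g \right)} = \frac{1}{2 g}$
$X{\left(A{\left(1 \right)} \right)} 4 = \frac{1}{2 \left(2 - 1\right)} 4 = \frac{1}{2 \cdot 1} \cdot 4 = \frac{1}{2} \cdot 1 \cdot 4 = \frac{1}{2} \cdot 4 = 2$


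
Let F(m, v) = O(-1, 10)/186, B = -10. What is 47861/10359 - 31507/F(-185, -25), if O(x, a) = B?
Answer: 30353673514/51795 ≈ 5.8604e+5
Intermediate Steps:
O(x, a) = -10
F(m, v) = -5/93 (F(m, v) = -10/186 = -10*1/186 = -5/93)
47861/10359 - 31507/F(-185, -25) = 47861/10359 - 31507/(-5/93) = 47861*(1/10359) - 31507*(-93/5) = 47861/10359 + 2930151/5 = 30353673514/51795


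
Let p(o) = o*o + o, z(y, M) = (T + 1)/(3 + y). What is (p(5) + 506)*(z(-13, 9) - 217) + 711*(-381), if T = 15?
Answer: -1940303/5 ≈ -3.8806e+5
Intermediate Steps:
z(y, M) = 16/(3 + y) (z(y, M) = (15 + 1)/(3 + y) = 16/(3 + y))
p(o) = o + o² (p(o) = o² + o = o + o²)
(p(5) + 506)*(z(-13, 9) - 217) + 711*(-381) = (5*(1 + 5) + 506)*(16/(3 - 13) - 217) + 711*(-381) = (5*6 + 506)*(16/(-10) - 217) - 270891 = (30 + 506)*(16*(-⅒) - 217) - 270891 = 536*(-8/5 - 217) - 270891 = 536*(-1093/5) - 270891 = -585848/5 - 270891 = -1940303/5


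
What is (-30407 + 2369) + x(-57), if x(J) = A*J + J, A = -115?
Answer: -21540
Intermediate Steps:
x(J) = -114*J (x(J) = -115*J + J = -114*J)
(-30407 + 2369) + x(-57) = (-30407 + 2369) - 114*(-57) = -28038 + 6498 = -21540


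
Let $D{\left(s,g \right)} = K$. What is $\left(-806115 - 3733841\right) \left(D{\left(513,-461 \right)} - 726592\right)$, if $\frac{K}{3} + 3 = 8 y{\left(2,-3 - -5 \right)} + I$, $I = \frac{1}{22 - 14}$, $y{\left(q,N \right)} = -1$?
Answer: $\frac{6597687652033}{2} \approx 3.2988 \cdot 10^{12}$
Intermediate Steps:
$I = \frac{1}{8} \approx 0.125$
$K = - \frac{261}{8}$ ($K = -9 + 3 \left(8 \left(-1\right) + \frac{1}{8}\right) = -9 + 3 \left(-8 + \frac{1}{8}\right) = -9 + 3 \left(- \frac{63}{8}\right) = -9 - \frac{189}{8} = - \frac{261}{8} \approx -32.625$)
$D{\left(s,g \right)} = - \frac{261}{8}$
$\left(-806115 - 3733841\right) \left(D{\left(513,-461 \right)} - 726592\right) = \left(-806115 - 3733841\right) \left(- \frac{261}{8} - 726592\right) = \left(-4539956\right) \left(- \frac{5812997}{8}\right) = \frac{6597687652033}{2}$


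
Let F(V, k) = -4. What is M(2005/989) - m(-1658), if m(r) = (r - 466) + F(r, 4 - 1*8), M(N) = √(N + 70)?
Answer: 2128 + 3*√7827935/989 ≈ 2136.5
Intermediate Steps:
M(N) = √(70 + N)
m(r) = -470 + r (m(r) = (r - 466) - 4 = (-466 + r) - 4 = -470 + r)
M(2005/989) - m(-1658) = √(70 + 2005/989) - (-470 - 1658) = √(70 + 2005*(1/989)) - 1*(-2128) = √(70 + 2005/989) + 2128 = √(71235/989) + 2128 = 3*√7827935/989 + 2128 = 2128 + 3*√7827935/989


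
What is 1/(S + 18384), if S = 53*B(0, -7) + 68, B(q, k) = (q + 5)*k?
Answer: 1/16597 ≈ 6.0252e-5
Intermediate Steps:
B(q, k) = k*(5 + q) (B(q, k) = (5 + q)*k = k*(5 + q))
S = -1787 (S = 53*(-7*(5 + 0)) + 68 = 53*(-7*5) + 68 = 53*(-35) + 68 = -1855 + 68 = -1787)
1/(S + 18384) = 1/(-1787 + 18384) = 1/16597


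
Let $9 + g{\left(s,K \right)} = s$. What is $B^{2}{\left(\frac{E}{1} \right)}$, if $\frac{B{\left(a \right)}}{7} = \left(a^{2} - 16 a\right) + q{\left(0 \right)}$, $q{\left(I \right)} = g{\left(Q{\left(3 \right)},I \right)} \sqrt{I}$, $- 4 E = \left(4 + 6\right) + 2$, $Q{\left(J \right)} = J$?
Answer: $159201$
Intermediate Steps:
$E = -3$ ($E = - \frac{\left(4 + 6\right) + 2}{4} = - \frac{10 + 2}{4} = \left(- \frac{1}{4}\right) 12 = -3$)
$g{\left(s,K \right)} = -9 + s$
$q{\left(I \right)} = - 6 \sqrt{I}$ ($q{\left(I \right)} = \left(-9 + 3\right) \sqrt{I} = - 6 \sqrt{I}$)
$B{\left(a \right)} = - 112 a + 7 a^{2}$ ($B{\left(a \right)} = 7 \left(\left(a^{2} - 16 a\right) - 6 \sqrt{0}\right) = 7 \left(\left(a^{2} - 16 a\right) - 0\right) = 7 \left(\left(a^{2} - 16 a\right) + 0\right) = 7 \left(a^{2} - 16 a\right) = - 112 a + 7 a^{2}$)
$B^{2}{\left(\frac{E}{1} \right)} = \left(7 \left(- \frac{3}{1}\right) \left(-16 - \frac{3}{1}\right)\right)^{2} = \left(7 \left(\left(-3\right) 1\right) \left(-16 - 3\right)\right)^{2} = \left(7 \left(-3\right) \left(-16 - 3\right)\right)^{2} = \left(7 \left(-3\right) \left(-19\right)\right)^{2} = 399^{2} = 159201$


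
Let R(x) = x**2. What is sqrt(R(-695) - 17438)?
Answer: sqrt(465587) ≈ 682.34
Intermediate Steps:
sqrt(R(-695) - 17438) = sqrt((-695)**2 - 17438) = sqrt(483025 - 17438) = sqrt(465587)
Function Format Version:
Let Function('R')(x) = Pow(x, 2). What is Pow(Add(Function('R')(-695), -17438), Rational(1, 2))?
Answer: Pow(465587, Rational(1, 2)) ≈ 682.34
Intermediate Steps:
Pow(Add(Function('R')(-695), -17438), Rational(1, 2)) = Pow(Add(Pow(-695, 2), -17438), Rational(1, 2)) = Pow(Add(483025, -17438), Rational(1, 2)) = Pow(465587, Rational(1, 2))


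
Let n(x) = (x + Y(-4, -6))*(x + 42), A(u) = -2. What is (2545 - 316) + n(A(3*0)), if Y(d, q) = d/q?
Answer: 6527/3 ≈ 2175.7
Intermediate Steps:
n(x) = (42 + x)*(⅔ + x) (n(x) = (x - 4/(-6))*(x + 42) = (x - 4*(-⅙))*(42 + x) = (x + ⅔)*(42 + x) = (⅔ + x)*(42 + x) = (42 + x)*(⅔ + x))
(2545 - 316) + n(A(3*0)) = (2545 - 316) + (28 + (-2)² + (128/3)*(-2)) = 2229 + (28 + 4 - 256/3) = 2229 - 160/3 = 6527/3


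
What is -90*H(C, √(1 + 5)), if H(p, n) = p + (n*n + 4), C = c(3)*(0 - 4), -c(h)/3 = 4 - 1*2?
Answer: -3060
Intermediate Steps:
c(h) = -6 (c(h) = -3*(4 - 1*2) = -3*(4 - 2) = -3*2 = -6)
C = 24 (C = -6*(0 - 4) = -6*(-4) = 24)
H(p, n) = 4 + p + n² (H(p, n) = p + (n² + 4) = p + (4 + n²) = 4 + p + n²)
-90*H(C, √(1 + 5)) = -90*(4 + 24 + (√(1 + 5))²) = -90*(4 + 24 + (√6)²) = -90*(4 + 24 + 6) = -90*34 = -3060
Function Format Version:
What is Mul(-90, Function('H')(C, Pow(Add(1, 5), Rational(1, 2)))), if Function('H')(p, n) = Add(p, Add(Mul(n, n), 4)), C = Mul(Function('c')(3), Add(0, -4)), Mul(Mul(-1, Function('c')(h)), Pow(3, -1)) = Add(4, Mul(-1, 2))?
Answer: -3060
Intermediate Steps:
Function('c')(h) = -6 (Function('c')(h) = Mul(-3, Add(4, Mul(-1, 2))) = Mul(-3, Add(4, -2)) = Mul(-3, 2) = -6)
C = 24 (C = Mul(-6, Add(0, -4)) = Mul(-6, -4) = 24)
Function('H')(p, n) = Add(4, p, Pow(n, 2)) (Function('H')(p, n) = Add(p, Add(Pow(n, 2), 4)) = Add(p, Add(4, Pow(n, 2))) = Add(4, p, Pow(n, 2)))
Mul(-90, Function('H')(C, Pow(Add(1, 5), Rational(1, 2)))) = Mul(-90, Add(4, 24, Pow(Pow(Add(1, 5), Rational(1, 2)), 2))) = Mul(-90, Add(4, 24, Pow(Pow(6, Rational(1, 2)), 2))) = Mul(-90, Add(4, 24, 6)) = Mul(-90, 34) = -3060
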